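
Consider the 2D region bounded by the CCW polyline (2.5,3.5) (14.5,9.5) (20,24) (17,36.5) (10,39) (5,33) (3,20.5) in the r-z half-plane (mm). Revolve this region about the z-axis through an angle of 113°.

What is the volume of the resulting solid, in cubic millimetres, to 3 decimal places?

Volume = 8802.972 mm³

Profile (r,z), 7 vertices: (2.5,3.5) (14.5,9.5) (20,24) (17,36.5) (10,39) (5,33) (3,20.5)
edge 0: (2.5,3.5)→(14.5,9.5)  cross = 2.5·9.5 − 14.5·3.5 = -27.0000; (r_i+r_j)·cross = 17·-27.0000 = -459.0000
edge 1: (14.5,9.5)→(20,24)  cross = 14.5·24 − 20·9.5 = 158.0000; (r_i+r_j)·cross = 34.5·158.0000 = 5451.0000
edge 2: (20,24)→(17,36.5)  cross = 20·36.5 − 17·24 = 322.0000; (r_i+r_j)·cross = 37·322.0000 = 11914.0000
edge 3: (17,36.5)→(10,39)  cross = 17·39 − 10·36.5 = 298.0000; (r_i+r_j)·cross = 27·298.0000 = 8046.0000
edge 4: (10,39)→(5,33)  cross = 10·33 − 5·39 = 135.0000; (r_i+r_j)·cross = 15·135.0000 = 2025.0000
edge 5: (5,33)→(3,20.5)  cross = 5·20.5 − 3·33 = 3.5000; (r_i+r_j)·cross = 8·3.5000 = 28.0000
edge 6: (3,20.5)→(2.5,3.5)  cross = 3·3.5 − 2.5·20.5 = -40.7500; (r_i+r_j)·cross = 5.5·-40.7500 = -224.1250
Σcross = 848.7500 → A = |Σcross|/2 = 424.3750 mm²
Σ(r_i+r_j)·cross = 26780.8750 → first moment M = |Σ|/6 = 4463.4792
R_c = M/A = 4463.4792/424.3750 = 10.5178 mm
θ = 113° = 1.972222 rad
V = θ·R_c·A = 1.972222·10.5178·424.3750 = 8802.972 mm³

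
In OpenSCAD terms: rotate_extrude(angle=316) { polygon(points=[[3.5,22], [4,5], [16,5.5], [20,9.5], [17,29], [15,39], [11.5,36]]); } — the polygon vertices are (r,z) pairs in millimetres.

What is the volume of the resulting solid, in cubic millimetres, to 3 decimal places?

Profile (r,z), 7 vertices: (3.5,22) (4,5) (16,5.5) (20,9.5) (17,29) (15,39) (11.5,36)
edge 0: (3.5,22)→(4,5)  cross = 3.5·5 − 4·22 = -70.5000; (r_i+r_j)·cross = 7.5·-70.5000 = -528.7500
edge 1: (4,5)→(16,5.5)  cross = 4·5.5 − 16·5 = -58.0000; (r_i+r_j)·cross = 20·-58.0000 = -1160.0000
edge 2: (16,5.5)→(20,9.5)  cross = 16·9.5 − 20·5.5 = 42.0000; (r_i+r_j)·cross = 36·42.0000 = 1512.0000
edge 3: (20,9.5)→(17,29)  cross = 20·29 − 17·9.5 = 418.5000; (r_i+r_j)·cross = 37·418.5000 = 15484.5000
edge 4: (17,29)→(15,39)  cross = 17·39 − 15·29 = 228.0000; (r_i+r_j)·cross = 32·228.0000 = 7296.0000
edge 5: (15,39)→(11.5,36)  cross = 15·36 − 11.5·39 = 91.5000; (r_i+r_j)·cross = 26.5·91.5000 = 2424.7500
edge 6: (11.5,36)→(3.5,22)  cross = 11.5·22 − 3.5·36 = 127.0000; (r_i+r_j)·cross = 15·127.0000 = 1905.0000
Σcross = 778.5000 → A = |Σcross|/2 = 389.2500 mm²
Σ(r_i+r_j)·cross = 26933.5000 → first moment M = |Σ|/6 = 4488.9167
R_c = M/A = 4488.9167/389.2500 = 11.5322 mm
θ = 316° = 5.515240 rad
V = θ·R_c·A = 5.515240·11.5322·389.2500 = 24757.455 mm³

Volume = 24757.455 mm³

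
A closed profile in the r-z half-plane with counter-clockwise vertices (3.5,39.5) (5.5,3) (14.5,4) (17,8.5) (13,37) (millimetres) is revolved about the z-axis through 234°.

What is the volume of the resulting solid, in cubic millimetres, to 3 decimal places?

Profile (r,z), 5 vertices: (3.5,39.5) (5.5,3) (14.5,4) (17,8.5) (13,37)
edge 0: (3.5,39.5)→(5.5,3)  cross = 3.5·3 − 5.5·39.5 = -206.7500; (r_i+r_j)·cross = 9·-206.7500 = -1860.7500
edge 1: (5.5,3)→(14.5,4)  cross = 5.5·4 − 14.5·3 = -21.5000; (r_i+r_j)·cross = 20·-21.5000 = -430.0000
edge 2: (14.5,4)→(17,8.5)  cross = 14.5·8.5 − 17·4 = 55.2500; (r_i+r_j)·cross = 31.5·55.2500 = 1740.3750
edge 3: (17,8.5)→(13,37)  cross = 17·37 − 13·8.5 = 518.5000; (r_i+r_j)·cross = 30·518.5000 = 15555.0000
edge 4: (13,37)→(3.5,39.5)  cross = 13·39.5 − 3.5·37 = 384.0000; (r_i+r_j)·cross = 16.5·384.0000 = 6336.0000
Σcross = 729.5000 → A = |Σcross|/2 = 364.7500 mm²
Σ(r_i+r_j)·cross = 21340.6250 → first moment M = |Σ|/6 = 3556.7708
R_c = M/A = 3556.7708/364.7500 = 9.7513 mm
θ = 234° = 4.084070 rad
V = θ·R_c·A = 4.084070·9.7513·364.7500 = 14526.103 mm³

Volume = 14526.103 mm³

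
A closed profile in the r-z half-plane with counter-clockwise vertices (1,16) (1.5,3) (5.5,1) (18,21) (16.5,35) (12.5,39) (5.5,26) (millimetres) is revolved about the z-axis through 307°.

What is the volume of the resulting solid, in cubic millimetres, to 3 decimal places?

Profile (r,z), 7 vertices: (1,16) (1.5,3) (5.5,1) (18,21) (16.5,35) (12.5,39) (5.5,26)
edge 0: (1,16)→(1.5,3)  cross = 1·3 − 1.5·16 = -21.0000; (r_i+r_j)·cross = 2.5·-21.0000 = -52.5000
edge 1: (1.5,3)→(5.5,1)  cross = 1.5·1 − 5.5·3 = -15.0000; (r_i+r_j)·cross = 7·-15.0000 = -105.0000
edge 2: (5.5,1)→(18,21)  cross = 5.5·21 − 18·1 = 97.5000; (r_i+r_j)·cross = 23.5·97.5000 = 2291.2500
edge 3: (18,21)→(16.5,35)  cross = 18·35 − 16.5·21 = 283.5000; (r_i+r_j)·cross = 34.5·283.5000 = 9780.7500
edge 4: (16.5,35)→(12.5,39)  cross = 16.5·39 − 12.5·35 = 206.0000; (r_i+r_j)·cross = 29·206.0000 = 5974.0000
edge 5: (12.5,39)→(5.5,26)  cross = 12.5·26 − 5.5·39 = 110.5000; (r_i+r_j)·cross = 18·110.5000 = 1989.0000
edge 6: (5.5,26)→(1,16)  cross = 5.5·16 − 1·26 = 62.0000; (r_i+r_j)·cross = 6.5·62.0000 = 403.0000
Σcross = 723.5000 → A = |Σcross|/2 = 361.7500 mm²
Σ(r_i+r_j)·cross = 20280.5000 → first moment M = |Σ|/6 = 3380.0833
R_c = M/A = 3380.0833/361.7500 = 9.3437 mm
θ = 307° = 5.358161 rad
V = θ·R_c·A = 5.358161·9.3437·361.7500 = 18111.030 mm³

Volume = 18111.030 mm³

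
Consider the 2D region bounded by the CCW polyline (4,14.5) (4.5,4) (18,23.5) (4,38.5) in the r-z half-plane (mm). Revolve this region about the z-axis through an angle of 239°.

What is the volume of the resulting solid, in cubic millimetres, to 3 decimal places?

Profile (r,z), 4 vertices: (4,14.5) (4.5,4) (18,23.5) (4,38.5)
edge 0: (4,14.5)→(4.5,4)  cross = 4·4 − 4.5·14.5 = -49.2500; (r_i+r_j)·cross = 8.5·-49.2500 = -418.6250
edge 1: (4.5,4)→(18,23.5)  cross = 4.5·23.5 − 18·4 = 33.7500; (r_i+r_j)·cross = 22.5·33.7500 = 759.3750
edge 2: (18,23.5)→(4,38.5)  cross = 18·38.5 − 4·23.5 = 599.0000; (r_i+r_j)·cross = 22·599.0000 = 13178.0000
edge 3: (4,38.5)→(4,14.5)  cross = 4·14.5 − 4·38.5 = -96.0000; (r_i+r_j)·cross = 8·-96.0000 = -768.0000
Σcross = 487.5000 → A = |Σcross|/2 = 243.7500 mm²
Σ(r_i+r_j)·cross = 12750.7500 → first moment M = |Σ|/6 = 2125.1250
R_c = M/A = 2125.1250/243.7500 = 8.7185 mm
θ = 239° = 4.171337 rad
V = θ·R_c·A = 4.171337·8.7185·243.7500 = 8864.612 mm³

Volume = 8864.612 mm³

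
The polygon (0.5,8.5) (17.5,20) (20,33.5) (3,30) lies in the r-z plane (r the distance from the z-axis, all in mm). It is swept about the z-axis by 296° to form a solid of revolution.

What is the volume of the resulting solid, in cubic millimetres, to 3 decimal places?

Volume = 13786.906 mm³

Profile (r,z), 4 vertices: (0.5,8.5) (17.5,20) (20,33.5) (3,30)
edge 0: (0.5,8.5)→(17.5,20)  cross = 0.5·20 − 17.5·8.5 = -138.7500; (r_i+r_j)·cross = 18·-138.7500 = -2497.5000
edge 1: (17.5,20)→(20,33.5)  cross = 17.5·33.5 − 20·20 = 186.2500; (r_i+r_j)·cross = 37.5·186.2500 = 6984.3750
edge 2: (20,33.5)→(3,30)  cross = 20·30 − 3·33.5 = 499.5000; (r_i+r_j)·cross = 23·499.5000 = 11488.5000
edge 3: (3,30)→(0.5,8.5)  cross = 3·8.5 − 0.5·30 = 10.5000; (r_i+r_j)·cross = 3.5·10.5000 = 36.7500
Σcross = 557.5000 → A = |Σcross|/2 = 278.7500 mm²
Σ(r_i+r_j)·cross = 16012.1250 → first moment M = |Σ|/6 = 2668.6875
R_c = M/A = 2668.6875/278.7500 = 9.5738 mm
θ = 296° = 5.166175 rad
V = θ·R_c·A = 5.166175·9.5738·278.7500 = 13786.906 mm³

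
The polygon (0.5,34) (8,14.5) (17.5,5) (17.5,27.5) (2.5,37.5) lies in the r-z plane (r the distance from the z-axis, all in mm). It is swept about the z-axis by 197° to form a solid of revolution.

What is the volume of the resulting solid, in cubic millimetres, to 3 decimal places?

Volume = 10331.514 mm³

Profile (r,z), 5 vertices: (0.5,34) (8,14.5) (17.5,5) (17.5,27.5) (2.5,37.5)
edge 0: (0.5,34)→(8,14.5)  cross = 0.5·14.5 − 8·34 = -264.7500; (r_i+r_j)·cross = 8.5·-264.7500 = -2250.3750
edge 1: (8,14.5)→(17.5,5)  cross = 8·5 − 17.5·14.5 = -213.7500; (r_i+r_j)·cross = 25.5·-213.7500 = -5450.6250
edge 2: (17.5,5)→(17.5,27.5)  cross = 17.5·27.5 − 17.5·5 = 393.7500; (r_i+r_j)·cross = 35·393.7500 = 13781.2500
edge 3: (17.5,27.5)→(2.5,37.5)  cross = 17.5·37.5 − 2.5·27.5 = 587.5000; (r_i+r_j)·cross = 20·587.5000 = 11750.0000
edge 4: (2.5,37.5)→(0.5,34)  cross = 2.5·34 − 0.5·37.5 = 66.2500; (r_i+r_j)·cross = 3·66.2500 = 198.7500
Σcross = 569.0000 → A = |Σcross|/2 = 284.5000 mm²
Σ(r_i+r_j)·cross = 18029.0000 → first moment M = |Σ|/6 = 3004.8333
R_c = M/A = 3004.8333/284.5000 = 10.5618 mm
θ = 197° = 3.438299 rad
V = θ·R_c·A = 3.438299·10.5618·284.5000 = 10331.514 mm³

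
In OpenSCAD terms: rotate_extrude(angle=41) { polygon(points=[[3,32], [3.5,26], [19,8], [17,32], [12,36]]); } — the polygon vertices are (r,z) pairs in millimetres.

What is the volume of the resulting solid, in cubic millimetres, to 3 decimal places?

Profile (r,z), 5 vertices: (3,32) (3.5,26) (19,8) (17,32) (12,36)
edge 0: (3,32)→(3.5,26)  cross = 3·26 − 3.5·32 = -34.0000; (r_i+r_j)·cross = 6.5·-34.0000 = -221.0000
edge 1: (3.5,26)→(19,8)  cross = 3.5·8 − 19·26 = -466.0000; (r_i+r_j)·cross = 22.5·-466.0000 = -10485.0000
edge 2: (19,8)→(17,32)  cross = 19·32 − 17·8 = 472.0000; (r_i+r_j)·cross = 36·472.0000 = 16992.0000
edge 3: (17,32)→(12,36)  cross = 17·36 − 12·32 = 228.0000; (r_i+r_j)·cross = 29·228.0000 = 6612.0000
edge 4: (12,36)→(3,32)  cross = 12·32 − 3·36 = 276.0000; (r_i+r_j)·cross = 15·276.0000 = 4140.0000
Σcross = 476.0000 → A = |Σcross|/2 = 238.0000 mm²
Σ(r_i+r_j)·cross = 17038.0000 → first moment M = |Σ|/6 = 2839.6667
R_c = M/A = 2839.6667/238.0000 = 11.9314 mm
θ = 41° = 0.715585 rad
V = θ·R_c·A = 0.715585·11.9314·238.0000 = 2032.023 mm³

Volume = 2032.023 mm³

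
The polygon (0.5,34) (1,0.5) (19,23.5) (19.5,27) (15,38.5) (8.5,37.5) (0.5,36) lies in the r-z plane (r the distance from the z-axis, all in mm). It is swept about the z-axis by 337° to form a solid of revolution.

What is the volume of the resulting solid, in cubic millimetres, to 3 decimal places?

Volume = 21937.248 mm³

Profile (r,z), 7 vertices: (0.5,34) (1,0.5) (19,23.5) (19.5,27) (15,38.5) (8.5,37.5) (0.5,36)
edge 0: (0.5,34)→(1,0.5)  cross = 0.5·0.5 − 1·34 = -33.7500; (r_i+r_j)·cross = 1.5·-33.7500 = -50.6250
edge 1: (1,0.5)→(19,23.5)  cross = 1·23.5 − 19·0.5 = 14.0000; (r_i+r_j)·cross = 20·14.0000 = 280.0000
edge 2: (19,23.5)→(19.5,27)  cross = 19·27 − 19.5·23.5 = 54.7500; (r_i+r_j)·cross = 38.5·54.7500 = 2107.8750
edge 3: (19.5,27)→(15,38.5)  cross = 19.5·38.5 − 15·27 = 345.7500; (r_i+r_j)·cross = 34.5·345.7500 = 11928.3750
edge 4: (15,38.5)→(8.5,37.5)  cross = 15·37.5 − 8.5·38.5 = 235.2500; (r_i+r_j)·cross = 23.5·235.2500 = 5528.3750
edge 5: (8.5,37.5)→(0.5,36)  cross = 8.5·36 − 0.5·37.5 = 287.2500; (r_i+r_j)·cross = 9·287.2500 = 2585.2500
edge 6: (0.5,36)→(0.5,34)  cross = 0.5·34 − 0.5·36 = -1.0000; (r_i+r_j)·cross = 1·-1.0000 = -1.0000
Σcross = 902.2500 → A = |Σcross|/2 = 451.1250 mm²
Σ(r_i+r_j)·cross = 22378.2500 → first moment M = |Σ|/6 = 3729.7083
R_c = M/A = 3729.7083/451.1250 = 8.2676 mm
θ = 337° = 5.881760 rad
V = θ·R_c·A = 5.881760·8.2676·451.1250 = 21937.248 mm³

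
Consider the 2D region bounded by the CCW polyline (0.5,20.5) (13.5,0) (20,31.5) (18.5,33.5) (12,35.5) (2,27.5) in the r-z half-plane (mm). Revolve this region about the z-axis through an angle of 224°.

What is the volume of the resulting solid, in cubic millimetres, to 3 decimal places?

Volume = 16416.474 mm³

Profile (r,z), 6 vertices: (0.5,20.5) (13.5,0) (20,31.5) (18.5,33.5) (12,35.5) (2,27.5)
edge 0: (0.5,20.5)→(13.5,0)  cross = 0.5·0 − 13.5·20.5 = -276.7500; (r_i+r_j)·cross = 14·-276.7500 = -3874.5000
edge 1: (13.5,0)→(20,31.5)  cross = 13.5·31.5 − 20·0 = 425.2500; (r_i+r_j)·cross = 33.5·425.2500 = 14245.8750
edge 2: (20,31.5)→(18.5,33.5)  cross = 20·33.5 − 18.5·31.5 = 87.2500; (r_i+r_j)·cross = 38.5·87.2500 = 3359.1250
edge 3: (18.5,33.5)→(12,35.5)  cross = 18.5·35.5 − 12·33.5 = 254.7500; (r_i+r_j)·cross = 30.5·254.7500 = 7769.8750
edge 4: (12,35.5)→(2,27.5)  cross = 12·27.5 − 2·35.5 = 259.0000; (r_i+r_j)·cross = 14·259.0000 = 3626.0000
edge 5: (2,27.5)→(0.5,20.5)  cross = 2·20.5 − 0.5·27.5 = 27.2500; (r_i+r_j)·cross = 2.5·27.2500 = 68.1250
Σcross = 776.7500 → A = |Σcross|/2 = 388.3750 mm²
Σ(r_i+r_j)·cross = 25194.5000 → first moment M = |Σ|/6 = 4199.0833
R_c = M/A = 4199.0833/388.3750 = 10.8119 mm
θ = 224° = 3.909538 rad
V = θ·R_c·A = 3.909538·10.8119·388.3750 = 16416.474 mm³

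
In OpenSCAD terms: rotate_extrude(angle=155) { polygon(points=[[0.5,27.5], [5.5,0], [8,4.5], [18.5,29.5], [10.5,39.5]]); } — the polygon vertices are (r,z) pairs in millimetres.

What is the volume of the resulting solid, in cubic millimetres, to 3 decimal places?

Volume = 8405.469 mm³

Profile (r,z), 5 vertices: (0.5,27.5) (5.5,0) (8,4.5) (18.5,29.5) (10.5,39.5)
edge 0: (0.5,27.5)→(5.5,0)  cross = 0.5·0 − 5.5·27.5 = -151.2500; (r_i+r_j)·cross = 6·-151.2500 = -907.5000
edge 1: (5.5,0)→(8,4.5)  cross = 5.5·4.5 − 8·0 = 24.7500; (r_i+r_j)·cross = 13.5·24.7500 = 334.1250
edge 2: (8,4.5)→(18.5,29.5)  cross = 8·29.5 − 18.5·4.5 = 152.7500; (r_i+r_j)·cross = 26.5·152.7500 = 4047.8750
edge 3: (18.5,29.5)→(10.5,39.5)  cross = 18.5·39.5 − 10.5·29.5 = 421.0000; (r_i+r_j)·cross = 29·421.0000 = 12209.0000
edge 4: (10.5,39.5)→(0.5,27.5)  cross = 10.5·27.5 − 0.5·39.5 = 269.0000; (r_i+r_j)·cross = 11·269.0000 = 2959.0000
Σcross = 716.2500 → A = |Σcross|/2 = 358.1250 mm²
Σ(r_i+r_j)·cross = 18642.5000 → first moment M = |Σ|/6 = 3107.0833
R_c = M/A = 3107.0833/358.1250 = 8.6760 mm
θ = 155° = 2.705260 rad
V = θ·R_c·A = 2.705260·8.6760·358.1250 = 8405.469 mm³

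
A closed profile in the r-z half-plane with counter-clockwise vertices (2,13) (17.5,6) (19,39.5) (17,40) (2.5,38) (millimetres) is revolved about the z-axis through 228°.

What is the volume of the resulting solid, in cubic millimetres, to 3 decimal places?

Volume = 20231.433 mm³

Profile (r,z), 5 vertices: (2,13) (17.5,6) (19,39.5) (17,40) (2.5,38)
edge 0: (2,13)→(17.5,6)  cross = 2·6 − 17.5·13 = -215.5000; (r_i+r_j)·cross = 19.5·-215.5000 = -4202.2500
edge 1: (17.5,6)→(19,39.5)  cross = 17.5·39.5 − 19·6 = 577.2500; (r_i+r_j)·cross = 36.5·577.2500 = 21069.6250
edge 2: (19,39.5)→(17,40)  cross = 19·40 − 17·39.5 = 88.5000; (r_i+r_j)·cross = 36·88.5000 = 3186.0000
edge 3: (17,40)→(2.5,38)  cross = 17·38 − 2.5·40 = 546.0000; (r_i+r_j)·cross = 19.5·546.0000 = 10647.0000
edge 4: (2.5,38)→(2,13)  cross = 2.5·13 − 2·38 = -43.5000; (r_i+r_j)·cross = 4.5·-43.5000 = -195.7500
Σcross = 952.7500 → A = |Σcross|/2 = 476.3750 mm²
Σ(r_i+r_j)·cross = 30504.6250 → first moment M = |Σ|/6 = 5084.1042
R_c = M/A = 5084.1042/476.3750 = 10.6725 mm
θ = 228° = 3.979351 rad
V = θ·R_c·A = 3.979351·10.6725·476.3750 = 20231.433 mm³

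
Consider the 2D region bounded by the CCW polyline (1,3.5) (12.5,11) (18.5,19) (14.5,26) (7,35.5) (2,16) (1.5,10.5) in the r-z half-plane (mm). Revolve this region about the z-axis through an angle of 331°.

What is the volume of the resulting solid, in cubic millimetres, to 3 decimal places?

Profile (r,z), 7 vertices: (1,3.5) (12.5,11) (18.5,19) (14.5,26) (7,35.5) (2,16) (1.5,10.5)
edge 0: (1,3.5)→(12.5,11)  cross = 1·11 − 12.5·3.5 = -32.7500; (r_i+r_j)·cross = 13.5·-32.7500 = -442.1250
edge 1: (12.5,11)→(18.5,19)  cross = 12.5·19 − 18.5·11 = 34.0000; (r_i+r_j)·cross = 31·34.0000 = 1054.0000
edge 2: (18.5,19)→(14.5,26)  cross = 18.5·26 − 14.5·19 = 205.5000; (r_i+r_j)·cross = 33·205.5000 = 6781.5000
edge 3: (14.5,26)→(7,35.5)  cross = 14.5·35.5 − 7·26 = 332.7500; (r_i+r_j)·cross = 21.5·332.7500 = 7154.1250
edge 4: (7,35.5)→(2,16)  cross = 7·16 − 2·35.5 = 41.0000; (r_i+r_j)·cross = 9·41.0000 = 369.0000
edge 5: (2,16)→(1.5,10.5)  cross = 2·10.5 − 1.5·16 = -3.0000; (r_i+r_j)·cross = 3.5·-3.0000 = -10.5000
edge 6: (1.5,10.5)→(1,3.5)  cross = 1.5·3.5 − 1·10.5 = -5.2500; (r_i+r_j)·cross = 2.5·-5.2500 = -13.1250
Σcross = 572.2500 → A = |Σcross|/2 = 286.1250 mm²
Σ(r_i+r_j)·cross = 14892.8750 → first moment M = |Σ|/6 = 2482.1458
R_c = M/A = 2482.1458/286.1250 = 8.6750 mm
θ = 331° = 5.777040 rad
V = θ·R_c·A = 5.777040·8.6750·286.1250 = 14339.455 mm³

Volume = 14339.455 mm³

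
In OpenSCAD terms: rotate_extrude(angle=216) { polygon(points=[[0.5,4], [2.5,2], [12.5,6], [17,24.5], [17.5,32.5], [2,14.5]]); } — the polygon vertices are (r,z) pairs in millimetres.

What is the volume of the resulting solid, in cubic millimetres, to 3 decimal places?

Profile (r,z), 6 vertices: (0.5,4) (2.5,2) (12.5,6) (17,24.5) (17.5,32.5) (2,14.5)
edge 0: (0.5,4)→(2.5,2)  cross = 0.5·2 − 2.5·4 = -9.0000; (r_i+r_j)·cross = 3·-9.0000 = -27.0000
edge 1: (2.5,2)→(12.5,6)  cross = 2.5·6 − 12.5·2 = -10.0000; (r_i+r_j)·cross = 15·-10.0000 = -150.0000
edge 2: (12.5,6)→(17,24.5)  cross = 12.5·24.5 − 17·6 = 204.2500; (r_i+r_j)·cross = 29.5·204.2500 = 6025.3750
edge 3: (17,24.5)→(17.5,32.5)  cross = 17·32.5 − 17.5·24.5 = 123.7500; (r_i+r_j)·cross = 34.5·123.7500 = 4269.3750
edge 4: (17.5,32.5)→(2,14.5)  cross = 17.5·14.5 − 2·32.5 = 188.7500; (r_i+r_j)·cross = 19.5·188.7500 = 3680.6250
edge 5: (2,14.5)→(0.5,4)  cross = 2·4 − 0.5·14.5 = 0.7500; (r_i+r_j)·cross = 2.5·0.7500 = 1.8750
Σcross = 498.5000 → A = |Σcross|/2 = 249.2500 mm²
Σ(r_i+r_j)·cross = 13800.2500 → first moment M = |Σ|/6 = 2300.0417
R_c = M/A = 2300.0417/249.2500 = 9.2279 mm
θ = 216° = 3.769911 rad
V = θ·R_c·A = 3.769911·9.2279·249.2500 = 8670.953 mm³

Volume = 8670.953 mm³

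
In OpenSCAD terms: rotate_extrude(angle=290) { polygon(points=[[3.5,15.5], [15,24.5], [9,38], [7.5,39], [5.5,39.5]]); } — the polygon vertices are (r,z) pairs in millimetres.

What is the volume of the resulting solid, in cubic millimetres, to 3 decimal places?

Volume = 6198.490 mm³

Profile (r,z), 5 vertices: (3.5,15.5) (15,24.5) (9,38) (7.5,39) (5.5,39.5)
edge 0: (3.5,15.5)→(15,24.5)  cross = 3.5·24.5 − 15·15.5 = -146.7500; (r_i+r_j)·cross = 18.5·-146.7500 = -2714.8750
edge 1: (15,24.5)→(9,38)  cross = 15·38 − 9·24.5 = 349.5000; (r_i+r_j)·cross = 24·349.5000 = 8388.0000
edge 2: (9,38)→(7.5,39)  cross = 9·39 − 7.5·38 = 66.0000; (r_i+r_j)·cross = 16.5·66.0000 = 1089.0000
edge 3: (7.5,39)→(5.5,39.5)  cross = 7.5·39.5 − 5.5·39 = 81.7500; (r_i+r_j)·cross = 13·81.7500 = 1062.7500
edge 4: (5.5,39.5)→(3.5,15.5)  cross = 5.5·15.5 − 3.5·39.5 = -53.0000; (r_i+r_j)·cross = 9·-53.0000 = -477.0000
Σcross = 297.5000 → A = |Σcross|/2 = 148.7500 mm²
Σ(r_i+r_j)·cross = 7347.8750 → first moment M = |Σ|/6 = 1224.6458
R_c = M/A = 1224.6458/148.7500 = 8.2329 mm
θ = 290° = 5.061455 rad
V = θ·R_c·A = 5.061455·8.2329·148.7500 = 6198.490 mm³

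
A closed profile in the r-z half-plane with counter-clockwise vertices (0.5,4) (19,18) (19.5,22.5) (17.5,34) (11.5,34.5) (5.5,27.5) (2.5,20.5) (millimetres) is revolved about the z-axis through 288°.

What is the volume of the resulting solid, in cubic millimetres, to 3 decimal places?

Volume = 16983.450 mm³

Profile (r,z), 7 vertices: (0.5,4) (19,18) (19.5,22.5) (17.5,34) (11.5,34.5) (5.5,27.5) (2.5,20.5)
edge 0: (0.5,4)→(19,18)  cross = 0.5·18 − 19·4 = -67.0000; (r_i+r_j)·cross = 19.5·-67.0000 = -1306.5000
edge 1: (19,18)→(19.5,22.5)  cross = 19·22.5 − 19.5·18 = 76.5000; (r_i+r_j)·cross = 38.5·76.5000 = 2945.2500
edge 2: (19.5,22.5)→(17.5,34)  cross = 19.5·34 − 17.5·22.5 = 269.2500; (r_i+r_j)·cross = 37·269.2500 = 9962.2500
edge 3: (17.5,34)→(11.5,34.5)  cross = 17.5·34.5 − 11.5·34 = 212.7500; (r_i+r_j)·cross = 29·212.7500 = 6169.7500
edge 4: (11.5,34.5)→(5.5,27.5)  cross = 11.5·27.5 − 5.5·34.5 = 126.5000; (r_i+r_j)·cross = 17·126.5000 = 2150.5000
edge 5: (5.5,27.5)→(2.5,20.5)  cross = 5.5·20.5 − 2.5·27.5 = 44.0000; (r_i+r_j)·cross = 8·44.0000 = 352.0000
edge 6: (2.5,20.5)→(0.5,4)  cross = 2.5·4 − 0.5·20.5 = -0.2500; (r_i+r_j)·cross = 3·-0.2500 = -0.7500
Σcross = 661.7500 → A = |Σcross|/2 = 330.8750 mm²
Σ(r_i+r_j)·cross = 20272.5000 → first moment M = |Σ|/6 = 3378.7500
R_c = M/A = 3378.7500/330.8750 = 10.2116 mm
θ = 288° = 5.026548 rad
V = θ·R_c·A = 5.026548·10.2116·330.8750 = 16983.450 mm³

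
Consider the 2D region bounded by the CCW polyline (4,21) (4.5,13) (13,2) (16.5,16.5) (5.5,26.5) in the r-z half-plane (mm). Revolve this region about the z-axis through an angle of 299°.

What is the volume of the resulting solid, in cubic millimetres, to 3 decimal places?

Profile (r,z), 5 vertices: (4,21) (4.5,13) (13,2) (16.5,16.5) (5.5,26.5)
edge 0: (4,21)→(4.5,13)  cross = 4·13 − 4.5·21 = -42.5000; (r_i+r_j)·cross = 8.5·-42.5000 = -361.2500
edge 1: (4.5,13)→(13,2)  cross = 4.5·2 − 13·13 = -160.0000; (r_i+r_j)·cross = 17.5·-160.0000 = -2800.0000
edge 2: (13,2)→(16.5,16.5)  cross = 13·16.5 − 16.5·2 = 181.5000; (r_i+r_j)·cross = 29.5·181.5000 = 5354.2500
edge 3: (16.5,16.5)→(5.5,26.5)  cross = 16.5·26.5 − 5.5·16.5 = 346.5000; (r_i+r_j)·cross = 22·346.5000 = 7623.0000
edge 4: (5.5,26.5)→(4,21)  cross = 5.5·21 − 4·26.5 = 9.5000; (r_i+r_j)·cross = 9.5·9.5000 = 90.2500
Σcross = 335.0000 → A = |Σcross|/2 = 167.5000 mm²
Σ(r_i+r_j)·cross = 9906.2500 → first moment M = |Σ|/6 = 1651.0417
R_c = M/A = 1651.0417/167.5000 = 9.8570 mm
θ = 299° = 5.218534 rad
V = θ·R_c·A = 5.218534·9.8570·167.5000 = 8616.018 mm³

Volume = 8616.018 mm³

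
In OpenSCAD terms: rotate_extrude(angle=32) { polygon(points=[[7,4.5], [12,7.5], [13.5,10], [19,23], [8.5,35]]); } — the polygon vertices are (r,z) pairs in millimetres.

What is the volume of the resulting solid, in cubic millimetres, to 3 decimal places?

Profile (r,z), 5 vertices: (7,4.5) (12,7.5) (13.5,10) (19,23) (8.5,35)
edge 0: (7,4.5)→(12,7.5)  cross = 7·7.5 − 12·4.5 = -1.5000; (r_i+r_j)·cross = 19·-1.5000 = -28.5000
edge 1: (12,7.5)→(13.5,10)  cross = 12·10 − 13.5·7.5 = 18.7500; (r_i+r_j)·cross = 25.5·18.7500 = 478.1250
edge 2: (13.5,10)→(19,23)  cross = 13.5·23 − 19·10 = 120.5000; (r_i+r_j)·cross = 32.5·120.5000 = 3916.2500
edge 3: (19,23)→(8.5,35)  cross = 19·35 − 8.5·23 = 469.5000; (r_i+r_j)·cross = 27.5·469.5000 = 12911.2500
edge 4: (8.5,35)→(7,4.5)  cross = 8.5·4.5 − 7·35 = -206.7500; (r_i+r_j)·cross = 15.5·-206.7500 = -3204.6250
Σcross = 400.5000 → A = |Σcross|/2 = 200.2500 mm²
Σ(r_i+r_j)·cross = 14072.5000 → first moment M = |Σ|/6 = 2345.4167
R_c = M/A = 2345.4167/200.2500 = 11.7124 mm
θ = 32° = 0.558505 rad
V = θ·R_c·A = 0.558505·11.7124·200.2500 = 1309.928 mm³

Volume = 1309.928 mm³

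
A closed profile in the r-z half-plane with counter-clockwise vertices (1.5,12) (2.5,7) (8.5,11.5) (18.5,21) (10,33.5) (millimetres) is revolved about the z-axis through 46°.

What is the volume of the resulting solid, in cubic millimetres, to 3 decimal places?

Profile (r,z), 5 vertices: (1.5,12) (2.5,7) (8.5,11.5) (18.5,21) (10,33.5)
edge 0: (1.5,12)→(2.5,7)  cross = 1.5·7 − 2.5·12 = -19.5000; (r_i+r_j)·cross = 4·-19.5000 = -78.0000
edge 1: (2.5,7)→(8.5,11.5)  cross = 2.5·11.5 − 8.5·7 = -30.7500; (r_i+r_j)·cross = 11·-30.7500 = -338.2500
edge 2: (8.5,11.5)→(18.5,21)  cross = 8.5·21 − 18.5·11.5 = -34.2500; (r_i+r_j)·cross = 27·-34.2500 = -924.7500
edge 3: (18.5,21)→(10,33.5)  cross = 18.5·33.5 − 10·21 = 409.7500; (r_i+r_j)·cross = 28.5·409.7500 = 11677.8750
edge 4: (10,33.5)→(1.5,12)  cross = 10·12 − 1.5·33.5 = 69.7500; (r_i+r_j)·cross = 11.5·69.7500 = 802.1250
Σcross = 395.0000 → A = |Σcross|/2 = 197.5000 mm²
Σ(r_i+r_j)·cross = 11139.0000 → first moment M = |Σ|/6 = 1856.5000
R_c = M/A = 1856.5000/197.5000 = 9.4000 mm
θ = 46° = 0.802851 rad
V = θ·R_c·A = 0.802851·9.4000·197.5000 = 1490.494 mm³

Volume = 1490.494 mm³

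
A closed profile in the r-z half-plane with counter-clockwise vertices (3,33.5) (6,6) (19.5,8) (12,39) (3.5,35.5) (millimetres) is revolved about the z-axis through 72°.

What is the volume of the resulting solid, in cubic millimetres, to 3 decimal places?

Profile (r,z), 5 vertices: (3,33.5) (6,6) (19.5,8) (12,39) (3.5,35.5)
edge 0: (3,33.5)→(6,6)  cross = 3·6 − 6·33.5 = -183.0000; (r_i+r_j)·cross = 9·-183.0000 = -1647.0000
edge 1: (6,6)→(19.5,8)  cross = 6·8 − 19.5·6 = -69.0000; (r_i+r_j)·cross = 25.5·-69.0000 = -1759.5000
edge 2: (19.5,8)→(12,39)  cross = 19.5·39 − 12·8 = 664.5000; (r_i+r_j)·cross = 31.5·664.5000 = 20931.7500
edge 3: (12,39)→(3.5,35.5)  cross = 12·35.5 − 3.5·39 = 289.5000; (r_i+r_j)·cross = 15.5·289.5000 = 4487.2500
edge 4: (3.5,35.5)→(3,33.5)  cross = 3.5·33.5 − 3·35.5 = 10.7500; (r_i+r_j)·cross = 6.5·10.7500 = 69.8750
Σcross = 712.7500 → A = |Σcross|/2 = 356.3750 mm²
Σ(r_i+r_j)·cross = 22082.3750 → first moment M = |Σ|/6 = 3680.3958
R_c = M/A = 3680.3958/356.3750 = 10.3273 mm
θ = 72° = 1.256637 rad
V = θ·R_c·A = 1.256637·10.3273·356.3750 = 4624.922 mm³

Volume = 4624.922 mm³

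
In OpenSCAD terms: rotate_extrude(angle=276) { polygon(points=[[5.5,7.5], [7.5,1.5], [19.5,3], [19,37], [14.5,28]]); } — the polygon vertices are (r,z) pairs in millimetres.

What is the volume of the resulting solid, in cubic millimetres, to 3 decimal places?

Volume = 19044.640 mm³

Profile (r,z), 5 vertices: (5.5,7.5) (7.5,1.5) (19.5,3) (19,37) (14.5,28)
edge 0: (5.5,7.5)→(7.5,1.5)  cross = 5.5·1.5 − 7.5·7.5 = -48.0000; (r_i+r_j)·cross = 13·-48.0000 = -624.0000
edge 1: (7.5,1.5)→(19.5,3)  cross = 7.5·3 − 19.5·1.5 = -6.7500; (r_i+r_j)·cross = 27·-6.7500 = -182.2500
edge 2: (19.5,3)→(19,37)  cross = 19.5·37 − 19·3 = 664.5000; (r_i+r_j)·cross = 38.5·664.5000 = 25583.2500
edge 3: (19,37)→(14.5,28)  cross = 19·28 − 14.5·37 = -4.5000; (r_i+r_j)·cross = 33.5·-4.5000 = -150.7500
edge 4: (14.5,28)→(5.5,7.5)  cross = 14.5·7.5 − 5.5·28 = -45.2500; (r_i+r_j)·cross = 20·-45.2500 = -905.0000
Σcross = 560.0000 → A = |Σcross|/2 = 280.0000 mm²
Σ(r_i+r_j)·cross = 23721.2500 → first moment M = |Σ|/6 = 3953.5417
R_c = M/A = 3953.5417/280.0000 = 14.1198 mm
θ = 276° = 4.817109 rad
V = θ·R_c·A = 4.817109·14.1198·280.0000 = 19044.640 mm³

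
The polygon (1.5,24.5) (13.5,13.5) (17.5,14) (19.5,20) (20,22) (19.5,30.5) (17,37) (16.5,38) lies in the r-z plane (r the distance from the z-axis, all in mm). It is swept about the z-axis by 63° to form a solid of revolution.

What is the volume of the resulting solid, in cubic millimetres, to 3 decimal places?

Profile (r,z), 8 vertices: (1.5,24.5) (13.5,13.5) (17.5,14) (19.5,20) (20,22) (19.5,30.5) (17,37) (16.5,38)
edge 0: (1.5,24.5)→(13.5,13.5)  cross = 1.5·13.5 − 13.5·24.5 = -310.5000; (r_i+r_j)·cross = 15·-310.5000 = -4657.5000
edge 1: (13.5,13.5)→(17.5,14)  cross = 13.5·14 − 17.5·13.5 = -47.2500; (r_i+r_j)·cross = 31·-47.2500 = -1464.7500
edge 2: (17.5,14)→(19.5,20)  cross = 17.5·20 − 19.5·14 = 77.0000; (r_i+r_j)·cross = 37·77.0000 = 2849.0000
edge 3: (19.5,20)→(20,22)  cross = 19.5·22 − 20·20 = 29.0000; (r_i+r_j)·cross = 39.5·29.0000 = 1145.5000
edge 4: (20,22)→(19.5,30.5)  cross = 20·30.5 − 19.5·22 = 181.0000; (r_i+r_j)·cross = 39.5·181.0000 = 7149.5000
edge 5: (19.5,30.5)→(17,37)  cross = 19.5·37 − 17·30.5 = 203.0000; (r_i+r_j)·cross = 36.5·203.0000 = 7409.5000
edge 6: (17,37)→(16.5,38)  cross = 17·38 − 16.5·37 = 35.5000; (r_i+r_j)·cross = 33.5·35.5000 = 1189.2500
edge 7: (16.5,38)→(1.5,24.5)  cross = 16.5·24.5 − 1.5·38 = 347.2500; (r_i+r_j)·cross = 18·347.2500 = 6250.5000
Σcross = 515.0000 → A = |Σcross|/2 = 257.5000 mm²
Σ(r_i+r_j)·cross = 19871.0000 → first moment M = |Σ|/6 = 3311.8333
R_c = M/A = 3311.8333/257.5000 = 12.8615 mm
θ = 63° = 1.099557 rad
V = θ·R_c·A = 1.099557·12.8615·257.5000 = 3641.551 mm³

Volume = 3641.551 mm³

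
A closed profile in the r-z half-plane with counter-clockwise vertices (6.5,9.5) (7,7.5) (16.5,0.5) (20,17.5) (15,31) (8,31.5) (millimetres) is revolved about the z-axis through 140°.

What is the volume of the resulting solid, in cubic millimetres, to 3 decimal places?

Profile (r,z), 6 vertices: (6.5,9.5) (7,7.5) (16.5,0.5) (20,17.5) (15,31) (8,31.5)
edge 0: (6.5,9.5)→(7,7.5)  cross = 6.5·7.5 − 7·9.5 = -17.7500; (r_i+r_j)·cross = 13.5·-17.7500 = -239.6250
edge 1: (7,7.5)→(16.5,0.5)  cross = 7·0.5 − 16.5·7.5 = -120.2500; (r_i+r_j)·cross = 23.5·-120.2500 = -2825.8750
edge 2: (16.5,0.5)→(20,17.5)  cross = 16.5·17.5 − 20·0.5 = 278.7500; (r_i+r_j)·cross = 36.5·278.7500 = 10174.3750
edge 3: (20,17.5)→(15,31)  cross = 20·31 − 15·17.5 = 357.5000; (r_i+r_j)·cross = 35·357.5000 = 12512.5000
edge 4: (15,31)→(8,31.5)  cross = 15·31.5 − 8·31 = 224.5000; (r_i+r_j)·cross = 23·224.5000 = 5163.5000
edge 5: (8,31.5)→(6.5,9.5)  cross = 8·9.5 − 6.5·31.5 = -128.7500; (r_i+r_j)·cross = 14.5·-128.7500 = -1866.8750
Σcross = 594.0000 → A = |Σcross|/2 = 297.0000 mm²
Σ(r_i+r_j)·cross = 22918.0000 → first moment M = |Σ|/6 = 3819.6667
R_c = M/A = 3819.6667/297.0000 = 12.8608 mm
θ = 140° = 2.443461 rad
V = θ·R_c·A = 2.443461·12.8608·297.0000 = 9333.206 mm³

Volume = 9333.206 mm³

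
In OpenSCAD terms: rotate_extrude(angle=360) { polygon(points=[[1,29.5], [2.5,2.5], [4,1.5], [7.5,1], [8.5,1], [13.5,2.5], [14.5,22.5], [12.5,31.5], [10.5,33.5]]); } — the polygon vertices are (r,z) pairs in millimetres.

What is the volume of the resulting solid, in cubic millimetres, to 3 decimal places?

Volume = 18022.793 mm³

Profile (r,z), 9 vertices: (1,29.5) (2.5,2.5) (4,1.5) (7.5,1) (8.5,1) (13.5,2.5) (14.5,22.5) (12.5,31.5) (10.5,33.5)
edge 0: (1,29.5)→(2.5,2.5)  cross = 1·2.5 − 2.5·29.5 = -71.2500; (r_i+r_j)·cross = 3.5·-71.2500 = -249.3750
edge 1: (2.5,2.5)→(4,1.5)  cross = 2.5·1.5 − 4·2.5 = -6.2500; (r_i+r_j)·cross = 6.5·-6.2500 = -40.6250
edge 2: (4,1.5)→(7.5,1)  cross = 4·1 − 7.5·1.5 = -7.2500; (r_i+r_j)·cross = 11.5·-7.2500 = -83.3750
edge 3: (7.5,1)→(8.5,1)  cross = 7.5·1 − 8.5·1 = -1.0000; (r_i+r_j)·cross = 16·-1.0000 = -16.0000
edge 4: (8.5,1)→(13.5,2.5)  cross = 8.5·2.5 − 13.5·1 = 7.7500; (r_i+r_j)·cross = 22·7.7500 = 170.5000
edge 5: (13.5,2.5)→(14.5,22.5)  cross = 13.5·22.5 − 14.5·2.5 = 267.5000; (r_i+r_j)·cross = 28·267.5000 = 7490.0000
edge 6: (14.5,22.5)→(12.5,31.5)  cross = 14.5·31.5 − 12.5·22.5 = 175.5000; (r_i+r_j)·cross = 27·175.5000 = 4738.5000
edge 7: (12.5,31.5)→(10.5,33.5)  cross = 12.5·33.5 − 10.5·31.5 = 88.0000; (r_i+r_j)·cross = 23·88.0000 = 2024.0000
edge 8: (10.5,33.5)→(1,29.5)  cross = 10.5·29.5 − 1·33.5 = 276.2500; (r_i+r_j)·cross = 11.5·276.2500 = 3176.8750
Σcross = 729.2500 → A = |Σcross|/2 = 364.6250 mm²
Σ(r_i+r_j)·cross = 17210.5000 → first moment M = |Σ|/6 = 2868.4167
R_c = M/A = 2868.4167/364.6250 = 7.8668 mm
θ = 360° = 6.283185 rad
V = θ·R_c·A = 6.283185·7.8668·364.6250 = 18022.793 mm³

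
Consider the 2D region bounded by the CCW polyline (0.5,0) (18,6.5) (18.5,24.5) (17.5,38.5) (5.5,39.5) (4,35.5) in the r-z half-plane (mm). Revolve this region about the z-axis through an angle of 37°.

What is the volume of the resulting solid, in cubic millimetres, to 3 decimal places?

Volume = 3581.451 mm³

Profile (r,z), 6 vertices: (0.5,0) (18,6.5) (18.5,24.5) (17.5,38.5) (5.5,39.5) (4,35.5)
edge 0: (0.5,0)→(18,6.5)  cross = 0.5·6.5 − 18·0 = 3.2500; (r_i+r_j)·cross = 18.5·3.2500 = 60.1250
edge 1: (18,6.5)→(18.5,24.5)  cross = 18·24.5 − 18.5·6.5 = 320.7500; (r_i+r_j)·cross = 36.5·320.7500 = 11707.3750
edge 2: (18.5,24.5)→(17.5,38.5)  cross = 18.5·38.5 − 17.5·24.5 = 283.5000; (r_i+r_j)·cross = 36·283.5000 = 10206.0000
edge 3: (17.5,38.5)→(5.5,39.5)  cross = 17.5·39.5 − 5.5·38.5 = 479.5000; (r_i+r_j)·cross = 23·479.5000 = 11028.5000
edge 4: (5.5,39.5)→(4,35.5)  cross = 5.5·35.5 − 4·39.5 = 37.2500; (r_i+r_j)·cross = 9.5·37.2500 = 353.8750
edge 5: (4,35.5)→(0.5,0)  cross = 4·0 − 0.5·35.5 = -17.7500; (r_i+r_j)·cross = 4.5·-17.7500 = -79.8750
Σcross = 1106.5000 → A = |Σcross|/2 = 553.2500 mm²
Σ(r_i+r_j)·cross = 33276.0000 → first moment M = |Σ|/6 = 5546.0000
R_c = M/A = 5546.0000/553.2500 = 10.0244 mm
θ = 37° = 0.645772 rad
V = θ·R_c·A = 0.645772·10.0244·553.2500 = 3581.451 mm³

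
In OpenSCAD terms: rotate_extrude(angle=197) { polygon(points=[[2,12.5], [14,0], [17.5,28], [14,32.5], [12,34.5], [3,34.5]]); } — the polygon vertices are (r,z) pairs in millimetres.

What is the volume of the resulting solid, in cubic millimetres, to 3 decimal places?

Volume = 12626.364 mm³

Profile (r,z), 6 vertices: (2,12.5) (14,0) (17.5,28) (14,32.5) (12,34.5) (3,34.5)
edge 0: (2,12.5)→(14,0)  cross = 2·0 − 14·12.5 = -175.0000; (r_i+r_j)·cross = 16·-175.0000 = -2800.0000
edge 1: (14,0)→(17.5,28)  cross = 14·28 − 17.5·0 = 392.0000; (r_i+r_j)·cross = 31.5·392.0000 = 12348.0000
edge 2: (17.5,28)→(14,32.5)  cross = 17.5·32.5 − 14·28 = 176.7500; (r_i+r_j)·cross = 31.5·176.7500 = 5567.6250
edge 3: (14,32.5)→(12,34.5)  cross = 14·34.5 − 12·32.5 = 93.0000; (r_i+r_j)·cross = 26·93.0000 = 2418.0000
edge 4: (12,34.5)→(3,34.5)  cross = 12·34.5 − 3·34.5 = 310.5000; (r_i+r_j)·cross = 15·310.5000 = 4657.5000
edge 5: (3,34.5)→(2,12.5)  cross = 3·12.5 − 2·34.5 = -31.5000; (r_i+r_j)·cross = 5·-31.5000 = -157.5000
Σcross = 765.7500 → A = |Σcross|/2 = 382.8750 mm²
Σ(r_i+r_j)·cross = 22033.6250 → first moment M = |Σ|/6 = 3672.2708
R_c = M/A = 3672.2708/382.8750 = 9.5913 mm
θ = 197° = 3.438299 rad
V = θ·R_c·A = 3.438299·9.5913·382.8750 = 12626.364 mm³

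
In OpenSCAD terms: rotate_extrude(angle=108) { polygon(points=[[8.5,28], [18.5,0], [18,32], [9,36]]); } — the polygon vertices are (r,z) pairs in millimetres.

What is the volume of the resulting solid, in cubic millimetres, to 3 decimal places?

Profile (r,z), 4 vertices: (8.5,28) (18.5,0) (18,32) (9,36)
edge 0: (8.5,28)→(18.5,0)  cross = 8.5·0 − 18.5·28 = -518.0000; (r_i+r_j)·cross = 27·-518.0000 = -13986.0000
edge 1: (18.5,0)→(18,32)  cross = 18.5·32 − 18·0 = 592.0000; (r_i+r_j)·cross = 36.5·592.0000 = 21608.0000
edge 2: (18,32)→(9,36)  cross = 18·36 − 9·32 = 360.0000; (r_i+r_j)·cross = 27·360.0000 = 9720.0000
edge 3: (9,36)→(8.5,28)  cross = 9·28 − 8.5·36 = -54.0000; (r_i+r_j)·cross = 17.5·-54.0000 = -945.0000
Σcross = 380.0000 → A = |Σcross|/2 = 190.0000 mm²
Σ(r_i+r_j)·cross = 16397.0000 → first moment M = |Σ|/6 = 2732.8333
R_c = M/A = 2732.8333/190.0000 = 14.3833 mm
θ = 108° = 1.884956 rad
V = θ·R_c·A = 1.884956·14.3833·190.0000 = 5151.269 mm³

Volume = 5151.269 mm³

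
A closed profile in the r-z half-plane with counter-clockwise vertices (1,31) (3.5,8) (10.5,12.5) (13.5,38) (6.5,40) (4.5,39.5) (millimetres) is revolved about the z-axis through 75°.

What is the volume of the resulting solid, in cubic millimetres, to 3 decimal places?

Volume = 2566.616 mm³

Profile (r,z), 6 vertices: (1,31) (3.5,8) (10.5,12.5) (13.5,38) (6.5,40) (4.5,39.5)
edge 0: (1,31)→(3.5,8)  cross = 1·8 − 3.5·31 = -100.5000; (r_i+r_j)·cross = 4.5·-100.5000 = -452.2500
edge 1: (3.5,8)→(10.5,12.5)  cross = 3.5·12.5 − 10.5·8 = -40.2500; (r_i+r_j)·cross = 14·-40.2500 = -563.5000
edge 2: (10.5,12.5)→(13.5,38)  cross = 10.5·38 − 13.5·12.5 = 230.2500; (r_i+r_j)·cross = 24·230.2500 = 5526.0000
edge 3: (13.5,38)→(6.5,40)  cross = 13.5·40 − 6.5·38 = 293.0000; (r_i+r_j)·cross = 20·293.0000 = 5860.0000
edge 4: (6.5,40)→(4.5,39.5)  cross = 6.5·39.5 − 4.5·40 = 76.7500; (r_i+r_j)·cross = 11·76.7500 = 844.2500
edge 5: (4.5,39.5)→(1,31)  cross = 4.5·31 − 1·39.5 = 100.0000; (r_i+r_j)·cross = 5.5·100.0000 = 550.0000
Σcross = 559.2500 → A = |Σcross|/2 = 279.6250 mm²
Σ(r_i+r_j)·cross = 11764.5000 → first moment M = |Σ|/6 = 1960.7500
R_c = M/A = 1960.7500/279.6250 = 7.0121 mm
θ = 75° = 1.308997 rad
V = θ·R_c·A = 1.308997·7.0121·279.6250 = 2566.616 mm³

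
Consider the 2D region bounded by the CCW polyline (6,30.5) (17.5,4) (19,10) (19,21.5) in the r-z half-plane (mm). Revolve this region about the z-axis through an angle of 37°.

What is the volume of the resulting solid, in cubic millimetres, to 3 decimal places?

Profile (r,z), 4 vertices: (6,30.5) (17.5,4) (19,10) (19,21.5)
edge 0: (6,30.5)→(17.5,4)  cross = 6·4 − 17.5·30.5 = -509.7500; (r_i+r_j)·cross = 23.5·-509.7500 = -11979.1250
edge 1: (17.5,4)→(19,10)  cross = 17.5·10 − 19·4 = 99.0000; (r_i+r_j)·cross = 36.5·99.0000 = 3613.5000
edge 2: (19,10)→(19,21.5)  cross = 19·21.5 − 19·10 = 218.5000; (r_i+r_j)·cross = 38·218.5000 = 8303.0000
edge 3: (19,21.5)→(6,30.5)  cross = 19·30.5 − 6·21.5 = 450.5000; (r_i+r_j)·cross = 25·450.5000 = 11262.5000
Σcross = 258.2500 → A = |Σcross|/2 = 129.1250 mm²
Σ(r_i+r_j)·cross = 11199.8750 → first moment M = |Σ|/6 = 1866.6458
R_c = M/A = 1866.6458/129.1250 = 14.4561 mm
θ = 37° = 0.645772 rad
V = θ·R_c·A = 0.645772·14.4561·129.1250 = 1205.427 mm³

Volume = 1205.427 mm³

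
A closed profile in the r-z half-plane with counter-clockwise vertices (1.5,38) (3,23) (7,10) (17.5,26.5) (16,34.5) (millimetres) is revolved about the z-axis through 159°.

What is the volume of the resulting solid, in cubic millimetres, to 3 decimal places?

Volume = 6634.970 mm³

Profile (r,z), 5 vertices: (1.5,38) (3,23) (7,10) (17.5,26.5) (16,34.5)
edge 0: (1.5,38)→(3,23)  cross = 1.5·23 − 3·38 = -79.5000; (r_i+r_j)·cross = 4.5·-79.5000 = -357.7500
edge 1: (3,23)→(7,10)  cross = 3·10 − 7·23 = -131.0000; (r_i+r_j)·cross = 10·-131.0000 = -1310.0000
edge 2: (7,10)→(17.5,26.5)  cross = 7·26.5 − 17.5·10 = 10.5000; (r_i+r_j)·cross = 24.5·10.5000 = 257.2500
edge 3: (17.5,26.5)→(16,34.5)  cross = 17.5·34.5 − 16·26.5 = 179.7500; (r_i+r_j)·cross = 33.5·179.7500 = 6021.6250
edge 4: (16,34.5)→(1.5,38)  cross = 16·38 − 1.5·34.5 = 556.2500; (r_i+r_j)·cross = 17.5·556.2500 = 9734.3750
Σcross = 536.0000 → A = |Σcross|/2 = 268.0000 mm²
Σ(r_i+r_j)·cross = 14345.5000 → first moment M = |Σ|/6 = 2390.9167
R_c = M/A = 2390.9167/268.0000 = 8.9213 mm
θ = 159° = 2.775074 rad
V = θ·R_c·A = 2.775074·8.9213·268.0000 = 6634.970 mm³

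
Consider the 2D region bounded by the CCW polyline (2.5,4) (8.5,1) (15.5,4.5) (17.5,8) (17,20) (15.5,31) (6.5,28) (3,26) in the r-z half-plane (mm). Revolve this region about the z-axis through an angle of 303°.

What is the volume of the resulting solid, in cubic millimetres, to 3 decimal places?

Volume = 19178.413 mm³

Profile (r,z), 8 vertices: (2.5,4) (8.5,1) (15.5,4.5) (17.5,8) (17,20) (15.5,31) (6.5,28) (3,26)
edge 0: (2.5,4)→(8.5,1)  cross = 2.5·1 − 8.5·4 = -31.5000; (r_i+r_j)·cross = 11·-31.5000 = -346.5000
edge 1: (8.5,1)→(15.5,4.5)  cross = 8.5·4.5 − 15.5·1 = 22.7500; (r_i+r_j)·cross = 24·22.7500 = 546.0000
edge 2: (15.5,4.5)→(17.5,8)  cross = 15.5·8 − 17.5·4.5 = 45.2500; (r_i+r_j)·cross = 33·45.2500 = 1493.2500
edge 3: (17.5,8)→(17,20)  cross = 17.5·20 − 17·8 = 214.0000; (r_i+r_j)·cross = 34.5·214.0000 = 7383.0000
edge 4: (17,20)→(15.5,31)  cross = 17·31 − 15.5·20 = 217.0000; (r_i+r_j)·cross = 32.5·217.0000 = 7052.5000
edge 5: (15.5,31)→(6.5,28)  cross = 15.5·28 − 6.5·31 = 232.5000; (r_i+r_j)·cross = 22·232.5000 = 5115.0000
edge 6: (6.5,28)→(3,26)  cross = 6.5·26 − 3·28 = 85.0000; (r_i+r_j)·cross = 9.5·85.0000 = 807.5000
edge 7: (3,26)→(2.5,4)  cross = 3·4 − 2.5·26 = -53.0000; (r_i+r_j)·cross = 5.5·-53.0000 = -291.5000
Σcross = 732.0000 → A = |Σcross|/2 = 366.0000 mm²
Σ(r_i+r_j)·cross = 21759.2500 → first moment M = |Σ|/6 = 3626.5417
R_c = M/A = 3626.5417/366.0000 = 9.9086 mm
θ = 303° = 5.288348 rad
V = θ·R_c·A = 5.288348·9.9086·366.0000 = 19178.413 mm³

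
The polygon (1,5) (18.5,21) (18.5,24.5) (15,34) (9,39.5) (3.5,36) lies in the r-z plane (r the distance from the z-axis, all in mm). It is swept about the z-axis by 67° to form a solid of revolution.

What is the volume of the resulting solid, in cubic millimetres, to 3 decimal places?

Profile (r,z), 6 vertices: (1,5) (18.5,21) (18.5,24.5) (15,34) (9,39.5) (3.5,36)
edge 0: (1,5)→(18.5,21)  cross = 1·21 − 18.5·5 = -71.5000; (r_i+r_j)·cross = 19.5·-71.5000 = -1394.2500
edge 1: (18.5,21)→(18.5,24.5)  cross = 18.5·24.5 − 18.5·21 = 64.7500; (r_i+r_j)·cross = 37·64.7500 = 2395.7500
edge 2: (18.5,24.5)→(15,34)  cross = 18.5·34 − 15·24.5 = 261.5000; (r_i+r_j)·cross = 33.5·261.5000 = 8760.2500
edge 3: (15,34)→(9,39.5)  cross = 15·39.5 − 9·34 = 286.5000; (r_i+r_j)·cross = 24·286.5000 = 6876.0000
edge 4: (9,39.5)→(3.5,36)  cross = 9·36 − 3.5·39.5 = 185.7500; (r_i+r_j)·cross = 12.5·185.7500 = 2321.8750
edge 5: (3.5,36)→(1,5)  cross = 3.5·5 − 1·36 = -18.5000; (r_i+r_j)·cross = 4.5·-18.5000 = -83.2500
Σcross = 708.5000 → A = |Σcross|/2 = 354.2500 mm²
Σ(r_i+r_j)·cross = 18876.3750 → first moment M = |Σ|/6 = 3146.0625
R_c = M/A = 3146.0625/354.2500 = 8.8809 mm
θ = 67° = 1.169371 rad
V = θ·R_c·A = 1.169371·8.8809·354.2500 = 3678.913 mm³

Volume = 3678.913 mm³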